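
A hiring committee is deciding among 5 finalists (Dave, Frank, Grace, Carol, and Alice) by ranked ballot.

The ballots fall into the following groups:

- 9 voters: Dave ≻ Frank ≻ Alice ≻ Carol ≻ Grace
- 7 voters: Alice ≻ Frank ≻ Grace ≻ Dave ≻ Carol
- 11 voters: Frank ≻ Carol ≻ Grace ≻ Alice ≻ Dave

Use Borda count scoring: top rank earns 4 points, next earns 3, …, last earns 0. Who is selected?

Borda scores:
  Dave: 9·4 + 7·1 + 11·0 = 43
  Frank: 9·3 + 7·3 + 11·4 = 92
  Grace: 9·0 + 7·2 + 11·2 = 36
  Carol: 9·1 + 7·0 + 11·3 = 42
  Alice: 9·2 + 7·4 + 11·1 = 57
Frank has the highest total.

Frank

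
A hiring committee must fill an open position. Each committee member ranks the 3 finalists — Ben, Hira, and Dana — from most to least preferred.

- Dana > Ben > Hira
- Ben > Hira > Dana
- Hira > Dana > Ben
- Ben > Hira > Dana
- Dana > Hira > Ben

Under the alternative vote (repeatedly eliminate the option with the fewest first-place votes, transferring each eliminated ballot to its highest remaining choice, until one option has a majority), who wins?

Round 1: Ben 2, Dana 2, Hira 1. Hira has the fewest and is eliminated.
Round 2: Dana 3, Ben 2. Dana has a majority.

Dana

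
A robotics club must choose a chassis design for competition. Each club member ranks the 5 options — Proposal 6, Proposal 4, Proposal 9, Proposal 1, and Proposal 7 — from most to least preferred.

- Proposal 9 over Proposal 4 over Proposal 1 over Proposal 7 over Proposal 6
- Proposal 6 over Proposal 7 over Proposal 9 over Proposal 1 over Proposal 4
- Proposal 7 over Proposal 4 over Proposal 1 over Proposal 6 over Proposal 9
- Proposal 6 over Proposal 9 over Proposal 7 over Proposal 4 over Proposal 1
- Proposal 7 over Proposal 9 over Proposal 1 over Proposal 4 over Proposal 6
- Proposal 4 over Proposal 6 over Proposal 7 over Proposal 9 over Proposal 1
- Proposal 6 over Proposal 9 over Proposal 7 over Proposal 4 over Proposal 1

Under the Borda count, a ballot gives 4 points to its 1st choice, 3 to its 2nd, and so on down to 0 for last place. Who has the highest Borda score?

Borda scores:
  Proposal 6: 0 + 4 + 1 + 4 + 0 + 3 + 4 = 16
  Proposal 4: 3 + 0 + 3 + 1 + 1 + 4 + 1 = 13
  Proposal 9: 4 + 2 + 0 + 3 + 3 + 1 + 3 = 16
  Proposal 1: 2 + 1 + 2 + 0 + 2 + 0 + 0 = 7
  Proposal 7: 1 + 3 + 4 + 2 + 4 + 2 + 2 = 18
Proposal 7 has the highest total.

Proposal 7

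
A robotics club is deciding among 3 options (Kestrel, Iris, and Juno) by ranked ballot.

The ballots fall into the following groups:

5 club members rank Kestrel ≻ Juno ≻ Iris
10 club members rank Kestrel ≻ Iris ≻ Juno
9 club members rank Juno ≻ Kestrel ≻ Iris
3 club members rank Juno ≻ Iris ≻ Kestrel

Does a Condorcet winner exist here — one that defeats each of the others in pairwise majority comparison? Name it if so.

Kestrel

Head-to-head results (27 voters total):
Kestrel vs Iris: Kestrel wins 24–3.
Kestrel vs Juno: Kestrel wins 15–12.
Iris vs Juno: Juno wins 17–10.
Kestrel beats each rival — Iris (24–3), Juno (15–12) — so Kestrel is the Condorcet winner.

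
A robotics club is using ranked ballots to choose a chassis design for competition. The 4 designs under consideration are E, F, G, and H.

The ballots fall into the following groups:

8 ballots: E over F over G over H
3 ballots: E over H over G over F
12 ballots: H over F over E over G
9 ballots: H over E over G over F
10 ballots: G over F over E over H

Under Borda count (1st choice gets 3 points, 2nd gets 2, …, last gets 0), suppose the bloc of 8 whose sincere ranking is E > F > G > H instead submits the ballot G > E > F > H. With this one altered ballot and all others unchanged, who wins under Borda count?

H

Borda totals with the altered ballot: E 65, F 52, G 66, H 69.
The switch changes the winner from E to H.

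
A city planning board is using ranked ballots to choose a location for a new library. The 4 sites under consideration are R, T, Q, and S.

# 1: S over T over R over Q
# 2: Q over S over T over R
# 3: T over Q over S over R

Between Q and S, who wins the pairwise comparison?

Q

Ballots ranking Q above S: 2.
Ballots ranking S above Q: 1.
Q wins the head-to-head, 2–1.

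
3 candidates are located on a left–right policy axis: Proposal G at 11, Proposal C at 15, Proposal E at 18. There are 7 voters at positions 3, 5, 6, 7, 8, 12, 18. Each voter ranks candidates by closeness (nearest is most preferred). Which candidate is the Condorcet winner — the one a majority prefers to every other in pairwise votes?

With single-peaked preferences on a line, the Condorcet winner is the candidate closest to the median voter.
The median voter (position 7) is closest to Proposal G at 11.
Check: Proposal G vs Proposal C — voters closer to Proposal G: 6 of 7.

Proposal G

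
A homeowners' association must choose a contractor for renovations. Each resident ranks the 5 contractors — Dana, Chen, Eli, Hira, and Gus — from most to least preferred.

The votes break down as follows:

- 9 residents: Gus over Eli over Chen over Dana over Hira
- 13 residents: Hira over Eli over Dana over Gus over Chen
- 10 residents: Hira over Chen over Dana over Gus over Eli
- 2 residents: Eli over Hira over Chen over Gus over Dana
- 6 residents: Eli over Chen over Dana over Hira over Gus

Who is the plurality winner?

First-place vote totals:
  Dana: 0
  Chen: 0
  Eli: 8
  Hira: 23
  Gus: 9
Hira has the most first-place votes.

Hira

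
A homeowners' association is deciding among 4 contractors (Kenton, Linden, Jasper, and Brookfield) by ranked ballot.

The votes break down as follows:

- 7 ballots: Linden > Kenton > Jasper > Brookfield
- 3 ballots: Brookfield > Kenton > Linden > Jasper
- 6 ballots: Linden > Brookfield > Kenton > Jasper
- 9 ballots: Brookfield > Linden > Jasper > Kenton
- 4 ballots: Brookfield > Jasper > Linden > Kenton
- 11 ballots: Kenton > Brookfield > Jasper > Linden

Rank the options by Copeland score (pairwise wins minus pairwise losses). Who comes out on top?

Pairwise results:
  Kenton vs Linden: Linden wins 26–14.
  Kenton vs Jasper: Kenton wins 27–13.
  Kenton vs Brookfield: Brookfield wins 22–18.
  Linden vs Jasper: Linden wins 25–15.
  Linden vs Brookfield: Brookfield wins 27–13.
  Jasper vs Brookfield: Brookfield wins 33–7.
Copeland scores (wins − losses):
  Kenton: 1 − 2 = -1
  Linden: 2 − 1 = 1
  Jasper: 0 − 3 = -3
  Brookfield: 3 − 0 = 3
Brookfield has the best Copeland score.

Brookfield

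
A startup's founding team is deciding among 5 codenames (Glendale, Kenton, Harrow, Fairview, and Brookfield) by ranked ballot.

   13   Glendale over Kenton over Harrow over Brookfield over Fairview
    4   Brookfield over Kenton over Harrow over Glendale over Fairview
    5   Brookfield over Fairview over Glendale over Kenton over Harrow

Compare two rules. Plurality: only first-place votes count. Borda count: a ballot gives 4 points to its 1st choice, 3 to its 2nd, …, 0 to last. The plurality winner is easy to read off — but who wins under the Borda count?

Glendale

Plurality first-place counts: Glendale 13, Kenton 0, Harrow 0, Fairview 0, Brookfield 9 → Glendale.
Borda totals: Glendale 66, Kenton 56, Harrow 34, Fairview 15, Brookfield 49 → Glendale.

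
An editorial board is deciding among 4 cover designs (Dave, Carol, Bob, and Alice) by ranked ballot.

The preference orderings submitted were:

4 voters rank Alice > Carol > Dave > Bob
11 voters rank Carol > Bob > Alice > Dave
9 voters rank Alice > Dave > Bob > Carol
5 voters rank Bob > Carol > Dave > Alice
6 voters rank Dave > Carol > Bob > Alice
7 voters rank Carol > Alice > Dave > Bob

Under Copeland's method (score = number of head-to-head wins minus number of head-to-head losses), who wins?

Pairwise results:
  Dave vs Carol: Carol wins 27–15.
  Dave vs Bob: Dave wins 26–16.
  Dave vs Alice: Alice wins 31–11.
  Carol vs Bob: Carol wins 28–14.
  Carol vs Alice: Carol wins 29–13.
  Bob vs Alice: Bob wins 22–20.
Copeland scores (wins − losses):
  Dave: 1 − 2 = -1
  Carol: 3 − 0 = 3
  Bob: 1 − 2 = -1
  Alice: 1 − 2 = -1
Carol has the best Copeland score.

Carol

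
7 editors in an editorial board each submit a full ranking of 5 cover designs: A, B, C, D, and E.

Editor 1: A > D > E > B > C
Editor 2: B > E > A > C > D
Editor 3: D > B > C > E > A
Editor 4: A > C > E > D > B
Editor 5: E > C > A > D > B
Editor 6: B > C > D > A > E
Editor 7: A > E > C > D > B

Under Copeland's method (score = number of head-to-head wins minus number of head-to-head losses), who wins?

Pairwise results:
  A vs B: A wins 4–3.
  A vs C: A wins 4–3.
  A vs D: A wins 5–2.
  A vs E: A wins 4–3.
  B vs C: B wins 4–3.
  B vs D: D wins 5–2.
  B vs E: E wins 4–3.
  C vs D: C wins 5–2.
  C vs E: E wins 4–3.
  D vs E: E wins 4–3.
Copeland scores (wins − losses):
  A: 4 − 0 = 4
  B: 1 − 3 = -2
  C: 1 − 3 = -2
  D: 1 − 3 = -2
  E: 3 − 1 = 2
A has the best Copeland score.

A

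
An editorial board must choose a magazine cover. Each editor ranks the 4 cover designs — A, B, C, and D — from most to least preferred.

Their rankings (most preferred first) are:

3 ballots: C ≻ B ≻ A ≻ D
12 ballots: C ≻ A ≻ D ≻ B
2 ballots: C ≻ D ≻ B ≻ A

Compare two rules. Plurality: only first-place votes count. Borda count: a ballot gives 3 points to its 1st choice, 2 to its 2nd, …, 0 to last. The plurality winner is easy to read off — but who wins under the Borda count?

Plurality first-place counts: A 0, B 0, C 17, D 0 → C.
Borda totals: A 27, B 8, C 51, D 16 → C.

C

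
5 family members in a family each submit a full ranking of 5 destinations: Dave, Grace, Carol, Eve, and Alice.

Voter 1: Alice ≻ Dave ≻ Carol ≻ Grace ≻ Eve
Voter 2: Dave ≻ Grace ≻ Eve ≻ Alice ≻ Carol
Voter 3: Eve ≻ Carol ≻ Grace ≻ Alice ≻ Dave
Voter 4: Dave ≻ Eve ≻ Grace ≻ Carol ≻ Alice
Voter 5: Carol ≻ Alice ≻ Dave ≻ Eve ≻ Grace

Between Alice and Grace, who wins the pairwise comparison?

Ballots ranking Alice above Grace: 2.
Ballots ranking Grace above Alice: 3.
Grace wins the head-to-head, 3–2.

Grace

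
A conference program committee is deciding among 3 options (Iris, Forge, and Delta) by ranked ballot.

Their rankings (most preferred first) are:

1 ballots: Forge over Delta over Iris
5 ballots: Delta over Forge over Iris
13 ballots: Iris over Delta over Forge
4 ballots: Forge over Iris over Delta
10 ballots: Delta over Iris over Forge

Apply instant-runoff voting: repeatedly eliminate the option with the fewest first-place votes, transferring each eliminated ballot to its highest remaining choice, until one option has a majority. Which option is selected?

Iris

Round 1: Delta 15, Iris 13, Forge 5. Forge has the fewest and is eliminated.
Round 2: Iris 17, Delta 16. Iris has a majority.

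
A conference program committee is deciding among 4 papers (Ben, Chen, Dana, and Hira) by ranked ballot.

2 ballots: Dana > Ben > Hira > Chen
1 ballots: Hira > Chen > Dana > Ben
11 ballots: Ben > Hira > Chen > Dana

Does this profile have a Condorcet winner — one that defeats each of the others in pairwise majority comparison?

Yes

Head-to-head results (14 voters total):
Ben vs Chen: Ben wins 13–1.
Ben vs Dana: Ben wins 11–3.
Ben vs Hira: Ben wins 13–1.
Chen vs Dana: Chen wins 12–2.
Chen vs Hira: Hira wins 14–0.
Dana vs Hira: Hira wins 12–2.
Ben beats each rival — Chen (13–1), Dana (11–3), Hira (13–1) — so Ben is the Condorcet winner.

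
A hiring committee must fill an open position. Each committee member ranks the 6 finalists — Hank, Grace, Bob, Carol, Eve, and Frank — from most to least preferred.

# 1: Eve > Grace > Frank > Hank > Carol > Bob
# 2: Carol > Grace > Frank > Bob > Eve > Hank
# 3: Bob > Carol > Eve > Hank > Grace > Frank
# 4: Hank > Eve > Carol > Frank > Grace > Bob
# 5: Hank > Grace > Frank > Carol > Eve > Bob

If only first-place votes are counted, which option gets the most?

First-place vote totals:
  Hank: 2
  Grace: 0
  Bob: 1
  Carol: 1
  Eve: 1
  Frank: 0
Hank has the most first-place votes.

Hank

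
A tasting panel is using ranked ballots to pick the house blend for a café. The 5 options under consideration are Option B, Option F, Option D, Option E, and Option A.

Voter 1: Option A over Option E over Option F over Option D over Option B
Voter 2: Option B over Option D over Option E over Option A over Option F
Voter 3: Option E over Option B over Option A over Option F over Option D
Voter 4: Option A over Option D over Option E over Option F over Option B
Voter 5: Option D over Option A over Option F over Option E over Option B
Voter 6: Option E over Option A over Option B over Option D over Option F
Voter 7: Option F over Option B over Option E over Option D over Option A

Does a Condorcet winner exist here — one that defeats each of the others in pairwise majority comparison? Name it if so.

Option E

Head-to-head results (7 voters total):
Option B vs Option F: Option F wins 4–3.
Option B vs Option D: Option B wins 4–3.
Option B vs Option E: Option E wins 5–2.
Option B vs Option A: Option A wins 4–3.
Option F vs Option D: Option D wins 4–3.
Option F vs Option E: Option E wins 5–2.
Option F vs Option A: Option A wins 6–1.
Option D vs Option E: Option E wins 4–3.
Option D vs Option A: Option A wins 4–3.
Option E vs Option A: Option E wins 4–3.
Option E beats each rival — Option B (5–2), Option F (5–2), Option D (4–3), Option A (4–3) — so Option E is the Condorcet winner.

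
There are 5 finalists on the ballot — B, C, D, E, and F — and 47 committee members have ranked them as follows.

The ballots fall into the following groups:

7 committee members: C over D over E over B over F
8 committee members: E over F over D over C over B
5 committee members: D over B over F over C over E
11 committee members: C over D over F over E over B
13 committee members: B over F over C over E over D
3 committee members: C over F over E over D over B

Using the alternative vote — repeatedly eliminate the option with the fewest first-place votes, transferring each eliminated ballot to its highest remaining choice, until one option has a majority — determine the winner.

C

Round 1: C 21, B 13, E 8, D 5, F 0. F has the fewest and is eliminated.
Round 2: C 21, B 13, E 8, D 5. D has the fewest and is eliminated.
Round 3: C 21, B 18, E 8. E has the fewest and is eliminated.
Round 4: C 29, B 18. C has a majority.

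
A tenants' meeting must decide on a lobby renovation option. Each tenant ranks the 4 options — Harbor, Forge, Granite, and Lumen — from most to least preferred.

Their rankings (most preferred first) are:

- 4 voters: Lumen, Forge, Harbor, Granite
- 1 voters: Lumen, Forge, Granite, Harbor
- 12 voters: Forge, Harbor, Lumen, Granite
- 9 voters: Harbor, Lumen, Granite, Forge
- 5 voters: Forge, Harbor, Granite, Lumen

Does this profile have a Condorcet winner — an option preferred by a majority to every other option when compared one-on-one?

Head-to-head results (31 voters total):
Harbor vs Forge: Forge wins 22–9.
Harbor vs Granite: Harbor wins 30–1.
Harbor vs Lumen: Harbor wins 26–5.
Forge vs Granite: Forge wins 22–9.
Forge vs Lumen: Forge wins 17–14.
Granite vs Lumen: Lumen wins 26–5.
Forge beats each rival — Harbor (22–9), Granite (22–9), Lumen (17–14) — so Forge is the Condorcet winner.

Yes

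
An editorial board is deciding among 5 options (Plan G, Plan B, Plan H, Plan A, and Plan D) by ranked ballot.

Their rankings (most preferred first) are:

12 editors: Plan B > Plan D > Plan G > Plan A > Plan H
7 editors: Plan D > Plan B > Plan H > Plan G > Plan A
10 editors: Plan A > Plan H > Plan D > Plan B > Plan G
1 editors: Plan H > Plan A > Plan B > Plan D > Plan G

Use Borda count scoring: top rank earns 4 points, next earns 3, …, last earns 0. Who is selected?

Plan D

Borda scores:
  Plan G: 12·2 + 7·1 + 10·0 + 0 = 31
  Plan B: 12·4 + 7·3 + 10·1 + 2 = 81
  Plan H: 12·0 + 7·2 + 10·3 + 4 = 48
  Plan A: 12·1 + 7·0 + 10·4 + 3 = 55
  Plan D: 12·3 + 7·4 + 10·2 + 1 = 85
Plan D has the highest total.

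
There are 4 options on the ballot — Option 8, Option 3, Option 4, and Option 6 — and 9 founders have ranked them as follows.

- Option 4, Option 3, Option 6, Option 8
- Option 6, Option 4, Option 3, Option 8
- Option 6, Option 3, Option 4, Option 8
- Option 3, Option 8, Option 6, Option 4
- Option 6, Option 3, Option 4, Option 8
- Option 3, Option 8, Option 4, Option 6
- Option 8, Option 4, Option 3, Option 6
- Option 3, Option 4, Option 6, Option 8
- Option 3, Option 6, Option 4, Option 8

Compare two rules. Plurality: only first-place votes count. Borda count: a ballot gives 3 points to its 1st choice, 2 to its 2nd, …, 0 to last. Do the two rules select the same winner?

Plurality first-place counts: Option 8 1, Option 3 4, Option 4 1, Option 6 3 → Option 3.
Borda totals: Option 8 7, Option 3 20, Option 4 13, Option 6 14 → Option 3.
The two rules agree on Option 3.

Yes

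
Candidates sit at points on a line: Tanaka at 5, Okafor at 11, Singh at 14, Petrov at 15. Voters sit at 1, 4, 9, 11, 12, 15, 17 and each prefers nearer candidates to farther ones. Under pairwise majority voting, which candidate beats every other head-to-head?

With single-peaked preferences on a line, the Condorcet winner is the candidate closest to the median voter.
The median voter (position 11) is closest to Okafor at 11.
Check: Okafor vs Singh — voters closer to Okafor: 5 of 7.

Okafor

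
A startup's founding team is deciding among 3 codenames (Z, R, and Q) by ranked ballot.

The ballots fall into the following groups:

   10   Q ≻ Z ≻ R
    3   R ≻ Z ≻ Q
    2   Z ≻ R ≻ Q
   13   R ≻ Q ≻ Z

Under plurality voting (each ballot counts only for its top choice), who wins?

R

First-place vote totals:
  Z: 2
  R: 16
  Q: 10
R has the most first-place votes.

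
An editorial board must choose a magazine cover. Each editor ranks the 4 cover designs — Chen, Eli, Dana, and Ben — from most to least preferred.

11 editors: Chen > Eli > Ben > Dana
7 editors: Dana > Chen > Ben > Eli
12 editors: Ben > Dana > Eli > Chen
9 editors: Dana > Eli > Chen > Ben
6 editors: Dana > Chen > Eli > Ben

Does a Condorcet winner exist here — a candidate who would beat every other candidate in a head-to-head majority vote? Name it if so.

None — there is no Condorcet winner

Head-to-head results (45 voters total):
Chen vs Eli: Chen wins 24–21.
Chen vs Dana: Dana wins 34–11.
Chen vs Ben: Chen wins 33–12.
Eli vs Dana: Dana wins 34–11.
Eli vs Ben: Eli wins 26–19.
Dana vs Ben: Ben wins 23–22.
No candidate beats all others: Chen beats Ben beats Dana beats Chen, a majority cycle.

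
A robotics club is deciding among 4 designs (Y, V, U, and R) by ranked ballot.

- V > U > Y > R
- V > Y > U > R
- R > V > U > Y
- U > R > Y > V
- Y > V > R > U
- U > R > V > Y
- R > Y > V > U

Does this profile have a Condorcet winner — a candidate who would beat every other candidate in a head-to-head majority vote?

Head-to-head results (7 voters total):
Y vs V: V wins 4–3.
Y vs U: U wins 4–3.
Y vs R: R wins 4–3.
V vs U: V wins 5–2.
V vs R: R wins 4–3.
U vs R: U wins 4–3.
No candidate beats all others: V beats U beats R beats V, a majority cycle.

No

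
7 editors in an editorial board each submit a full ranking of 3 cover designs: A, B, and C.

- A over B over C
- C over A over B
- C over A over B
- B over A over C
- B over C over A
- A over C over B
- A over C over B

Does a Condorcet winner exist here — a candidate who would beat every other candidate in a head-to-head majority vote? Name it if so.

A

Head-to-head results (7 voters total):
A vs B: A wins 5–2.
A vs C: A wins 4–3.
B vs C: C wins 4–3.
A beats each rival — B (5–2), C (4–3) — so A is the Condorcet winner.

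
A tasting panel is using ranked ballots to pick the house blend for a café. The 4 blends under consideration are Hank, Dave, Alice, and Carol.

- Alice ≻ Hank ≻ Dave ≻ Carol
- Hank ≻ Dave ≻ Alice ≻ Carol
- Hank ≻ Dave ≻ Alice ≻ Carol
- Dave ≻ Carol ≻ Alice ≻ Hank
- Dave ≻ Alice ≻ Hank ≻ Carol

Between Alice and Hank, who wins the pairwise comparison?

Ballots ranking Alice above Hank: 3.
Ballots ranking Hank above Alice: 2.
Alice wins the head-to-head, 3–2.

Alice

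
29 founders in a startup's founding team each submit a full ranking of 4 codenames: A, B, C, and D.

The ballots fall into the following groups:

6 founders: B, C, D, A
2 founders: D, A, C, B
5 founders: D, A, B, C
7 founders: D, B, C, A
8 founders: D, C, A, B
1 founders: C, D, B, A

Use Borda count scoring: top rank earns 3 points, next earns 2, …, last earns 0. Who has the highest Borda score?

D

Borda scores:
  A: 6·0 + 2·2 + 5·2 + 7·0 + 8·1 + 0 = 22
  B: 6·3 + 2·0 + 5·1 + 7·2 + 8·0 + 1 = 38
  C: 6·2 + 2·1 + 5·0 + 7·1 + 8·2 + 3 = 40
  D: 6·1 + 2·3 + 5·3 + 7·3 + 8·3 + 2 = 74
D has the highest total.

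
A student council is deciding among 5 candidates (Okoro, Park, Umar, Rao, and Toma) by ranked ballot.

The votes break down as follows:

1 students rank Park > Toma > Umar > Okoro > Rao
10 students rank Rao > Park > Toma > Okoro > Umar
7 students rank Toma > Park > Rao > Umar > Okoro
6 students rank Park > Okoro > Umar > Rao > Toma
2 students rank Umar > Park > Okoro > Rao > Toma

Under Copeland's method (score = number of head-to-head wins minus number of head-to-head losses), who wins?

Park

Pairwise results:
  Okoro vs Park: Park wins 26–0.
  Okoro vs Umar: Okoro wins 16–10.
  Okoro vs Rao: Rao wins 17–9.
  Okoro vs Toma: Toma wins 18–8.
  Park vs Umar: Park wins 24–2.
  Park vs Rao: Park wins 16–10.
  Park vs Toma: Park wins 19–7.
  Umar vs Rao: Rao wins 17–9.
  Umar vs Toma: Toma wins 18–8.
  Rao vs Toma: Rao wins 18–8.
Copeland scores (wins − losses):
  Okoro: 1 − 3 = -2
  Park: 4 − 0 = 4
  Umar: 0 − 4 = -4
  Rao: 3 − 1 = 2
  Toma: 2 − 2 = 0
Park has the best Copeland score.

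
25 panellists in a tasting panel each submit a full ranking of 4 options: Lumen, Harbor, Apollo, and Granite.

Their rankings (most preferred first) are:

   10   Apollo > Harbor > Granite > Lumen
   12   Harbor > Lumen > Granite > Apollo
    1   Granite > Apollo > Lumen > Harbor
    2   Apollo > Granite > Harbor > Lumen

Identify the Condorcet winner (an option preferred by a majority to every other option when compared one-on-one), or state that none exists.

Head-to-head results (25 voters total):
Lumen vs Harbor: Harbor wins 24–1.
Lumen vs Apollo: Apollo wins 13–12.
Lumen vs Granite: Granite wins 13–12.
Harbor vs Apollo: Apollo wins 13–12.
Harbor vs Granite: Harbor wins 22–3.
Apollo vs Granite: Granite wins 13–12.
No candidate beats all others: Harbor beats Granite beats Apollo beats Harbor, a majority cycle.

There is no Condorcet winner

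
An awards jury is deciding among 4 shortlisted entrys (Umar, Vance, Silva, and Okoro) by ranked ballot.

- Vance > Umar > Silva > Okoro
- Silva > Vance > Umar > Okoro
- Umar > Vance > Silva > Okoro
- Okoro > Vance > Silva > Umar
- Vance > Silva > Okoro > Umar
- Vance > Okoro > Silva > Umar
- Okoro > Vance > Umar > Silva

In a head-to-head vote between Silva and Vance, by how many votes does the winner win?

5

Ballots ranking Silva above Vance: 1.
Ballots ranking Vance above Silva: 6.
Vance wins 6–1, a margin of 5.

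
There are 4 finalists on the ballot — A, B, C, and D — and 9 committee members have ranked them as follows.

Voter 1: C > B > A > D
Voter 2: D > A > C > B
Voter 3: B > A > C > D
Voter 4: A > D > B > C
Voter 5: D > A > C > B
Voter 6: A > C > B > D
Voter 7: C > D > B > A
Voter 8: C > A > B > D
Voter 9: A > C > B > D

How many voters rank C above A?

3

Ballots ranking C above A: 3.
Ballots ranking A above C: 6.
So 3 of 9 voters prefer C to A.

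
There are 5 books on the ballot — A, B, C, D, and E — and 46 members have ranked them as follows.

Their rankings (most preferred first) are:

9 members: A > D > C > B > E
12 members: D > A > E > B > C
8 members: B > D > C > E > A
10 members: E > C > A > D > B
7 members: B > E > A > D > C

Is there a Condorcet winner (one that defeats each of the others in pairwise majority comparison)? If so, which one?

Head-to-head results (46 voters total):
A vs B: A wins 31–15.
A vs C: A wins 28–18.
A vs D: A wins 26–20.
A vs E: E wins 25–21.
B vs C: B wins 27–19.
B vs D: D wins 31–15.
B vs E: B wins 24–22.
C vs D: D wins 36–10.
C vs E: E wins 29–17.
D vs E: D wins 29–17.
No candidate beats all others: A beats B beats E beats A, a majority cycle.

None — there is no Condorcet winner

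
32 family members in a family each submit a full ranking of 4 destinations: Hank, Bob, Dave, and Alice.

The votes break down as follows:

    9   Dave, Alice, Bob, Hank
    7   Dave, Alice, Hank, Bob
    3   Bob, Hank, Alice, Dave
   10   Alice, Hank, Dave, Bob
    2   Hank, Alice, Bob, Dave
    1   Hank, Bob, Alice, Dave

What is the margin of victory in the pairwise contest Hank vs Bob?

8

Ballots ranking Hank above Bob: 7+10+2+1 = 20.
Ballots ranking Bob above Hank: 9+3 = 12.
Hank wins 20–12, a margin of 8.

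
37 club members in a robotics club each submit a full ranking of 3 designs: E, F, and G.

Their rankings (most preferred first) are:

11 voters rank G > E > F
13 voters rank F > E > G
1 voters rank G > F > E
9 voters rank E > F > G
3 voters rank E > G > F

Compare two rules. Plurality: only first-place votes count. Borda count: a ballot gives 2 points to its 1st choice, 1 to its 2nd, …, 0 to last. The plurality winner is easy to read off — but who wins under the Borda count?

Plurality first-place counts: E 12, F 13, G 12 → F.
Borda totals: E 48, F 36, G 27 → E.

E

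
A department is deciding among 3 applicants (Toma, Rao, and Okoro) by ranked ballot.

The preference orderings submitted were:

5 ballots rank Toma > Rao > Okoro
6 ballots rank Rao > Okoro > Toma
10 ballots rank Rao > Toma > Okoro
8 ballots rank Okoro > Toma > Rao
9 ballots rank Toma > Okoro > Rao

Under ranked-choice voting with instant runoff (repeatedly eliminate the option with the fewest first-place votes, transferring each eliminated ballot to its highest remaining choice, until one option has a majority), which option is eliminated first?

Round 1: Rao 16, Toma 14, Okoro 8. Okoro has the fewest and is eliminated.
Round 2: Toma 22, Rao 16. Toma has a majority.

Okoro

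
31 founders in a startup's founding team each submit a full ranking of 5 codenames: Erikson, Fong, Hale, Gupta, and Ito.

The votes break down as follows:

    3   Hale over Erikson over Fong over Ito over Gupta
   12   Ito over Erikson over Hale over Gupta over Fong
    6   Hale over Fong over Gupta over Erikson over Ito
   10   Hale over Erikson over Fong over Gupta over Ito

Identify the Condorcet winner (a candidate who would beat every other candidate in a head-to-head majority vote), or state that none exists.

Head-to-head results (31 voters total):
Erikson vs Fong: Erikson wins 25–6.
Erikson vs Hale: Hale wins 19–12.
Erikson vs Gupta: Erikson wins 25–6.
Erikson vs Ito: Erikson wins 19–12.
Fong vs Hale: Hale wins 31–0.
Fong vs Gupta: Fong wins 19–12.
Fong vs Ito: Fong wins 19–12.
Hale vs Gupta: Hale wins 31–0.
Hale vs Ito: Hale wins 19–12.
Gupta vs Ito: Gupta wins 16–15.
Hale beats each rival — Erikson (19–12), Fong (31–0), Gupta (31–0), Ito (19–12) — so Hale is the Condorcet winner.

Hale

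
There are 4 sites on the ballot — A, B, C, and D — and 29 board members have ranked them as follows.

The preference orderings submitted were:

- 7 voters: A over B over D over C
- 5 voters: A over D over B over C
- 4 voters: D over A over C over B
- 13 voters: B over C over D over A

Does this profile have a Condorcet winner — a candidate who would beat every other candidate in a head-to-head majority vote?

Head-to-head results (29 voters total):
A vs B: A wins 16–13.
A vs C: A wins 16–13.
A vs D: D wins 17–12.
B vs C: B wins 25–4.
B vs D: B wins 20–9.
C vs D: D wins 16–13.
No candidate beats all others: A beats B beats D beats A, a majority cycle.

No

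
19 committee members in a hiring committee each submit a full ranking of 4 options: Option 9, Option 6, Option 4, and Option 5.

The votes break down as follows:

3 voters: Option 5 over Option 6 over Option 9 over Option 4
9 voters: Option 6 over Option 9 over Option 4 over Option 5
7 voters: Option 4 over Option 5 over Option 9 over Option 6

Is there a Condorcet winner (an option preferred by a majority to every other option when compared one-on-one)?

No

Head-to-head results (19 voters total):
Option 9 vs Option 6: Option 6 wins 12–7.
Option 9 vs Option 4: Option 9 wins 12–7.
Option 9 vs Option 5: Option 5 wins 10–9.
Option 6 vs Option 4: Option 6 wins 12–7.
Option 6 vs Option 5: Option 5 wins 10–9.
Option 4 vs Option 5: Option 4 wins 16–3.
No candidate beats all others: Option 9 beats Option 4 beats Option 5 beats Option 9, a majority cycle.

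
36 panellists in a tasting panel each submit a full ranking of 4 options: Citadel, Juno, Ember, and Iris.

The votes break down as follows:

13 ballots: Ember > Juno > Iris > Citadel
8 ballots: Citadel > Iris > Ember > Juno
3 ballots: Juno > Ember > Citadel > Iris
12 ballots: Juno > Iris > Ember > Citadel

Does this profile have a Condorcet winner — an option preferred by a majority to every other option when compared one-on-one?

Head-to-head results (36 voters total):
Citadel vs Juno: Juno wins 28–8.
Citadel vs Ember: Ember wins 28–8.
Citadel vs Iris: Iris wins 25–11.
Juno vs Ember: Ember wins 21–15.
Juno vs Iris: Juno wins 28–8.
Ember vs Iris: Iris wins 20–16.
No candidate beats all others: Juno beats Iris beats Ember beats Juno, a majority cycle.

No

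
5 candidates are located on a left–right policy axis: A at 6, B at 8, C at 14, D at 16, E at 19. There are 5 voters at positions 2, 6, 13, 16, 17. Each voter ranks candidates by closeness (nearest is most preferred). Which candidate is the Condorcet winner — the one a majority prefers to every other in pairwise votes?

With single-peaked preferences on a line, the Condorcet winner is the candidate closest to the median voter.
The median voter (position 13) is closest to C at 14.
Check: C vs B — voters closer to C: 3 of 5.

C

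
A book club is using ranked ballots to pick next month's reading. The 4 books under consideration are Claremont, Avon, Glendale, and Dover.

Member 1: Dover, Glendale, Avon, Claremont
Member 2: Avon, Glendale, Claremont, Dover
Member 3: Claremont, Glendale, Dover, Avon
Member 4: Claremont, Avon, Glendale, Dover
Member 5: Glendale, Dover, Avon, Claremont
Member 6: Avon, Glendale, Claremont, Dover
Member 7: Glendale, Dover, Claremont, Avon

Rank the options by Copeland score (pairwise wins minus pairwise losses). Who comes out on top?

Pairwise results:
  Claremont vs Avon: Avon wins 4–3.
  Claremont vs Glendale: Glendale wins 5–2.
  Claremont vs Dover: Claremont wins 4–3.
  Avon vs Glendale: Glendale wins 4–3.
  Avon vs Dover: Dover wins 4–3.
  Glendale vs Dover: Glendale wins 6–1.
Copeland scores (wins − losses):
  Claremont: 1 − 2 = -1
  Avon: 1 − 2 = -1
  Glendale: 3 − 0 = 3
  Dover: 1 − 2 = -1
Glendale has the best Copeland score.

Glendale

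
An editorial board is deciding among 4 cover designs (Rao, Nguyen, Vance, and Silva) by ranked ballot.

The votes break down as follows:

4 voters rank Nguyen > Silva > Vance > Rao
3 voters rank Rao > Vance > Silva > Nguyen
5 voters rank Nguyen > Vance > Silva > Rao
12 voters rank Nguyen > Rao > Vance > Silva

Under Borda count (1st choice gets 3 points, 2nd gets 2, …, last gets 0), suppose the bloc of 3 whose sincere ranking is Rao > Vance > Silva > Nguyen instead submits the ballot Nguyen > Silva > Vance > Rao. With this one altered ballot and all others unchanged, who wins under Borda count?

Nguyen

Borda totals with the altered ballot: Rao 24, Nguyen 72, Vance 29, Silva 19.
The winner is unchanged: still Nguyen.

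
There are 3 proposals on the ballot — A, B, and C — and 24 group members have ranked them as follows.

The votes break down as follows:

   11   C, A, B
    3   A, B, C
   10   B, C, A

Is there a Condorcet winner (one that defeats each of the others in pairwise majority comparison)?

Head-to-head results (24 voters total):
A vs B: A wins 14–10.
A vs C: C wins 21–3.
B vs C: B wins 13–11.
No candidate beats all others: A beats B beats C beats A, a majority cycle.

No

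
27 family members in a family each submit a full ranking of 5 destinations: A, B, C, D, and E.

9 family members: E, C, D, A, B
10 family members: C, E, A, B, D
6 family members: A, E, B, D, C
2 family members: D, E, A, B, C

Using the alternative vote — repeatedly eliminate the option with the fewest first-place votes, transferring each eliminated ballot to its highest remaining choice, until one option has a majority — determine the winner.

E

Round 1: C 10, E 9, A 6, D 2, B 0. B has the fewest and is eliminated.
Round 2: C 10, E 9, A 6, D 2. D has the fewest and is eliminated.
Round 3: E 11, C 10, A 6. A has the fewest and is eliminated.
Round 4: E 17, C 10. E has a majority.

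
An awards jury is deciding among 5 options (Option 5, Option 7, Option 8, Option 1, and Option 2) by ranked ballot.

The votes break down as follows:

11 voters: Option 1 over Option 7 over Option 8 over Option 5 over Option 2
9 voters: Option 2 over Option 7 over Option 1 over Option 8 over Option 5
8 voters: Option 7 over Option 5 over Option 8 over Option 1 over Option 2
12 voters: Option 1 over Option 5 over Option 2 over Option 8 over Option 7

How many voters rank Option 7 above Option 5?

Ballots ranking Option 7 above Option 5: 11+9+8 = 28.
Ballots ranking Option 5 above Option 7: 12.
So 28 of 40 voters prefer Option 7 to Option 5.

28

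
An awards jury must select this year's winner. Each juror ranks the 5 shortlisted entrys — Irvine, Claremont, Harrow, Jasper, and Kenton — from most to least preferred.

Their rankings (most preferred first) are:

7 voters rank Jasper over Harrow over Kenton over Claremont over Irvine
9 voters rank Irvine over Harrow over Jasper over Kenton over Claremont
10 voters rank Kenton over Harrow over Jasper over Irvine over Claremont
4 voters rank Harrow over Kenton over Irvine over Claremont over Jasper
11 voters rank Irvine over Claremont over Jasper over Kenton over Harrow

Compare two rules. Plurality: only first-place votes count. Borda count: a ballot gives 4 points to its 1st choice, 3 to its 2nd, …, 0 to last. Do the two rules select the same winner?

Yes

Plurality first-place counts: Irvine 20, Claremont 0, Harrow 4, Jasper 7, Kenton 10 → Irvine.
Borda totals: Irvine 98, Claremont 44, Harrow 94, Jasper 88, Kenton 86 → Irvine.
The two rules agree on Irvine.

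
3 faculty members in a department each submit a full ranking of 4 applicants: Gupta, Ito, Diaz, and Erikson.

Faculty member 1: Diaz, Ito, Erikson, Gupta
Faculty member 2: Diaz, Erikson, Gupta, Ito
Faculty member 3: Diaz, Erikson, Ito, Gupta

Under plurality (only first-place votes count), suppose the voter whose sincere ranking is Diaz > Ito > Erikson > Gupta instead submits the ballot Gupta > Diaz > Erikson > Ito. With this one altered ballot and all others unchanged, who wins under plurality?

Diaz

First-place totals with the altered ballot: Gupta 1, Ito 0, Diaz 2, Erikson 0.
The winner is unchanged: still Diaz.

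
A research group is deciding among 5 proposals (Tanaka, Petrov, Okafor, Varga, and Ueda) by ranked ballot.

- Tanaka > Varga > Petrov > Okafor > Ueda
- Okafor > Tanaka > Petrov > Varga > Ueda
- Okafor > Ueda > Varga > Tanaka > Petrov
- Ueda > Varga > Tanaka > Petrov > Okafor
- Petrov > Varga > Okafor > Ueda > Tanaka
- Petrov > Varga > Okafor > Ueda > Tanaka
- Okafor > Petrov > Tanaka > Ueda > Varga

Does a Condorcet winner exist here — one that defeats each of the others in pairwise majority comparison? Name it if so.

There is no Condorcet winner

Head-to-head results (7 voters total):
Tanaka vs Petrov: Tanaka wins 4–3.
Tanaka vs Okafor: Okafor wins 5–2.
Tanaka vs Varga: Varga wins 4–3.
Tanaka vs Ueda: Ueda wins 4–3.
Petrov vs Okafor: Petrov wins 4–3.
Petrov vs Varga: Petrov wins 4–3.
Petrov vs Ueda: Petrov wins 5–2.
Okafor vs Varga: Varga wins 4–3.
Okafor vs Ueda: Okafor wins 6–1.
Varga vs Ueda: Varga wins 4–3.
No candidate beats all others: Tanaka beats Petrov beats Okafor beats Tanaka, a majority cycle.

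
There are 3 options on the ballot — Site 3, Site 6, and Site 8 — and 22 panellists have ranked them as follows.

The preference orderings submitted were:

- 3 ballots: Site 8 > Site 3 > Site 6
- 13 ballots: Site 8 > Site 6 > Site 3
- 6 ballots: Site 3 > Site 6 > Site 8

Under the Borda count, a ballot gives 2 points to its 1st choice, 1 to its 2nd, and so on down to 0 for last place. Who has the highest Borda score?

Site 8

Borda scores:
  Site 3: 3·1 + 13·0 + 6·2 = 15
  Site 6: 3·0 + 13·1 + 6·1 = 19
  Site 8: 3·2 + 13·2 + 6·0 = 32
Site 8 has the highest total.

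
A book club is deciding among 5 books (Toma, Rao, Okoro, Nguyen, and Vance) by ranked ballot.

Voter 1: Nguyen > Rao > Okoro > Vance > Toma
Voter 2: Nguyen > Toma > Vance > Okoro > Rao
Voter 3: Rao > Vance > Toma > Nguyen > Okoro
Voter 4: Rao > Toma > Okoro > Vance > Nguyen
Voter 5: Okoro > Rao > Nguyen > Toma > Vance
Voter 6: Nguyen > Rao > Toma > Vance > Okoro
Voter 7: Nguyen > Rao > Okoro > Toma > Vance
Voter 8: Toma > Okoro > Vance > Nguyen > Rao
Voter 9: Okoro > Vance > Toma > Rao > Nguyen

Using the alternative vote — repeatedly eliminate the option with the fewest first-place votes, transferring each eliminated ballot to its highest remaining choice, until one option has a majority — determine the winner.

Nguyen

Round 1: Nguyen 4, Rao 2, Okoro 2, Toma 1, Vance 0. Vance has the fewest and is eliminated.
Round 2: Nguyen 4, Rao 2, Okoro 2, Toma 1. Toma has the fewest and is eliminated.
Round 3: Nguyen 4, Okoro 3, Rao 2. Rao has the fewest and is eliminated.
Round 4: Nguyen 5, Okoro 4. Nguyen has a majority.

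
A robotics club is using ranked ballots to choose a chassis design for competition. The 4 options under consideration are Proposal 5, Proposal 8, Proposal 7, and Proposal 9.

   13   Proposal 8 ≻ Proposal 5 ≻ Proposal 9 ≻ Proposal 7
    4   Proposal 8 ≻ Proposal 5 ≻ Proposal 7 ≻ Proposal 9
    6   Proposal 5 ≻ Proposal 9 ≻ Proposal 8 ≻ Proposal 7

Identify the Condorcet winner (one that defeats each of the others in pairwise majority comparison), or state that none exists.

Proposal 8

Head-to-head results (23 voters total):
Proposal 5 vs Proposal 8: Proposal 8 wins 17–6.
Proposal 5 vs Proposal 7: Proposal 5 wins 23–0.
Proposal 5 vs Proposal 9: Proposal 5 wins 23–0.
Proposal 8 vs Proposal 7: Proposal 8 wins 23–0.
Proposal 8 vs Proposal 9: Proposal 8 wins 17–6.
Proposal 7 vs Proposal 9: Proposal 9 wins 19–4.
Proposal 8 beats each rival — Proposal 5 (17–6), Proposal 7 (23–0), Proposal 9 (17–6) — so Proposal 8 is the Condorcet winner.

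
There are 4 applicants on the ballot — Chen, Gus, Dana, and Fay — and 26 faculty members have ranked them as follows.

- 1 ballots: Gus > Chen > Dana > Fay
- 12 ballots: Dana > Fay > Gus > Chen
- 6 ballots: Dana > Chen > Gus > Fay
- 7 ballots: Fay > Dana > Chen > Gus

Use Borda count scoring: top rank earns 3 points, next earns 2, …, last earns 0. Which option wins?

Borda scores:
  Chen: 2 + 12·0 + 6·2 + 7·1 = 21
  Gus: 3 + 12·1 + 6·1 + 7·0 = 21
  Dana: 1 + 12·3 + 6·3 + 7·2 = 69
  Fay: 0 + 12·2 + 6·0 + 7·3 = 45
Dana has the highest total.

Dana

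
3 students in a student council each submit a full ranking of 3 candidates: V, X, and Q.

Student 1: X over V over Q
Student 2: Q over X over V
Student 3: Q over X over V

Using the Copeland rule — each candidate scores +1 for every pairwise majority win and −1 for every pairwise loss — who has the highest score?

Q

Pairwise results:
  V vs X: X wins 3–0.
  V vs Q: Q wins 2–1.
  X vs Q: Q wins 2–1.
Copeland scores (wins − losses):
  V: 0 − 2 = -2
  X: 1 − 1 = 0
  Q: 2 − 0 = 2
Q has the best Copeland score.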